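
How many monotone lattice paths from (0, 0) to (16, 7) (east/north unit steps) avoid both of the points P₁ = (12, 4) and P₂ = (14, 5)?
Number of paths = 144449

Inclusion–exclusion. Total paths: C(23, 16) = 245157. Through P₁: C(16, 12)·C(7, 4) = 63700. Through P₂: C(19, 14)·C(4, 2) = 69768. Since P₁ is strictly southwest of P₂, a monotone path through both must visit P₁ then P₂; paths through both = C(16, 12)·C(3, 2)·C(4, 2) = 32760. Avoid both = 245157 − 63700 − 69768 + 32760 = 144449.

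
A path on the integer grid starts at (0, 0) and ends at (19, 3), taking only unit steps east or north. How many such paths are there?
Number of paths = 1540

A monotone lattice path from (0, 0) to (19, 3) consists of 19 east steps and 3 north steps in some order, so it is determined by which 19 of the 22 steps are east. The count is C(22, 19) = 1540.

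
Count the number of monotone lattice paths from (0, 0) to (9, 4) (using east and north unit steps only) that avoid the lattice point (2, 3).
Number of paths = 635

Total paths from (0, 0) to (9, 4): C(13, 9) = 715. Paths through (2, 3): (paths (0, 0) → (2, 3)) × (paths (2, 3) → (9, 4)) = C(5, 2) · C(8, 7) = 10 · 8 = 80. Avoidance count = 715 − 80 = 635.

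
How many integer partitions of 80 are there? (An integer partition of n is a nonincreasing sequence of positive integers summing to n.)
p(80) = 15796476

Compute p(n) via the recurrence p(n, m) = p(n, m−1) + p(n−m, m), where p(n, m) counts partitions of n with all parts ≤ m and p(n) = p(n, n). The base cases are p(0, m) = 1 and p(n, 0) = 0 for n > 0. Filling the table yields p(80) = 15796476. (Euler's pentagonal recurrence is an alternative.)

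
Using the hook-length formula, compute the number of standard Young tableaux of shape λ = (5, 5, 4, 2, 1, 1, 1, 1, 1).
# SYT of shape (5, 5, 4, 2, 1, 1, 1, 1, 1) = 241746120

Hook-length formula: f^λ = n! / Π hook(c), product over all cells c of the Young diagram. For λ = (5, 5, 4, 2, 1, 1, 1, 1, 1), n = 21 boxes. Hook lengths by row (left-to-right, top-to-bottom): [13, 7, 5, 4, 2]; [12, 6, 4, 3, 1]; [10, 4, 2, 1]; [7, 1]; [5]; [4]; [3]; [2]; [1]. Product of hooks = 211341312000. So f^λ = 21! / 211341312000 = 51090942171709440000 / 211341312000 = 241746120.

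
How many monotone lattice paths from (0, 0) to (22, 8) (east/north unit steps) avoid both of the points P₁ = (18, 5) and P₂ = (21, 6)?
Number of paths = 4190968

Inclusion–exclusion. Total paths: C(30, 22) = 5852925. Through P₁: C(23, 18)·C(7, 4) = 1177715. Through P₂: C(27, 21)·C(3, 1) = 888030. Since P₁ is strictly southwest of P₂, a monotone path through both must visit P₁ then P₂; paths through both = C(23, 18)·C(4, 3)·C(3, 1) = 403788. Avoid both = 5852925 − 1177715 − 888030 + 403788 = 4190968.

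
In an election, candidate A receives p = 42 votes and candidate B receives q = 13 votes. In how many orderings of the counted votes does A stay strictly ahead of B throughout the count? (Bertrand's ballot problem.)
Strict-lead orderings = 765169213410

Total orderings of the 55 votes with 42 for A: C(55, 42) = 1451182990950. By the Bertrand ballot formula (Cycle Lemma / reflection principle), the number of orderings in which A is strictly ahead of B throughout is (p − q)/(p + q) · C(p + q, p) = (42 − 13)/(42 + 13) · 1451182990950 = 765169213410.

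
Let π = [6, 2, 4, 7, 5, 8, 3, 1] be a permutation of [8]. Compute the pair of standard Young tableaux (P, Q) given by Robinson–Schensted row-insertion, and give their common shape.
P = [1, 3, 5, 8] / [2, 7] / [4] / [6];  Q = [1, 3, 4, 6] / [2, 5] / [7] / [8];  common shape = (4, 2, 1, 1)

Row-insert the values π_1, π_2, … into P one at a time, bumping the leftmost entry strictly greater than the inserted value down to the next row. The recording tableau Q records, in position (i, j), the step at which that cell was added to P.
  Insert 6 (step 1): P = [6];  Q = [1]
  Insert 2 (step 2): P = [2] / [6];  Q = [1] / [2]
  Insert 4 (step 3): P = [2, 4] / [6];  Q = [1, 3] / [2]
  Insert 7 (step 4): P = [2, 4, 7] / [6];  Q = [1, 3, 4] / [2]
  Insert 5 (step 5): P = [2, 4, 5] / [6, 7];  Q = [1, 3, 4] / [2, 5]
  Insert 8 (step 6): P = [2, 4, 5, 8] / [6, 7];  Q = [1, 3, 4, 6] / [2, 5]
  Insert 3 (step 7): P = [2, 3, 5, 8] / [4, 7] / [6];  Q = [1, 3, 4, 6] / [2, 5] / [7]
  Insert 1 (step 8): P = [1, 3, 5, 8] / [2, 7] / [4] / [6];  Q = [1, 3, 4, 6] / [2, 5] / [7] / [8]
Final shape: (4, 2, 1, 1).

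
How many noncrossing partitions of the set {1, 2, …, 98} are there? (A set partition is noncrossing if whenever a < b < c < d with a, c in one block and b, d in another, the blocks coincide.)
C_98 = 57743358069601357782187700608042856334020731624756611000

These noncrossing partitions are counted by the Catalan number C_n = (1/(n + 1)) · C(2n, n). For n = 98: C_98 = (1/99) · C(196, 98) = 5716592448890534420436582360196242777068052430850904489000/99 = 57743358069601357782187700608042856334020731624756611000.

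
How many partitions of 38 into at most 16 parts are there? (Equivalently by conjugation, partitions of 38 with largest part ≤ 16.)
p(38, parts ≤ 16) = 22518

Use the recurrence p(n, m) = p(n, m−1) + p(n−m, m): either the largest part is < m (count p(n, m−1)) or the largest part is exactly m (remove one copy of m, count p(n−m, m)). With p(0, ·) = 1 this gives p(38, parts ≤ 16) = 22518. (By conjugating Young diagrams, this also counts partitions of 38 into at most 16 parts.)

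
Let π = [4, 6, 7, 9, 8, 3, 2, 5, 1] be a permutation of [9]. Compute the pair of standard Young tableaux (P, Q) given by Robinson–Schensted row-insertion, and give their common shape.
P = [1, 5, 7, 8] / [2, 6] / [3] / [4] / [9];  Q = [1, 2, 3, 4] / [5, 8] / [6] / [7] / [9];  common shape = (4, 2, 1, 1, 1)

Row-insert the values π_1, π_2, … into P one at a time, bumping the leftmost entry strictly greater than the inserted value down to the next row. The recording tableau Q records, in position (i, j), the step at which that cell was added to P.
  Insert 4 (step 1): P = [4];  Q = [1]
  Insert 6 (step 2): P = [4, 6];  Q = [1, 2]
  Insert 7 (step 3): P = [4, 6, 7];  Q = [1, 2, 3]
  Insert 9 (step 4): P = [4, 6, 7, 9];  Q = [1, 2, 3, 4]
  Insert 8 (step 5): P = [4, 6, 7, 8] / [9];  Q = [1, 2, 3, 4] / [5]
  Insert 3 (step 6): P = [3, 6, 7, 8] / [4] / [9];  Q = [1, 2, 3, 4] / [5] / [6]
  Insert 2 (step 7): P = [2, 6, 7, 8] / [3] / [4] / [9];  Q = [1, 2, 3, 4] / [5] / [6] / [7]
  Insert 5 (step 8): P = [2, 5, 7, 8] / [3, 6] / [4] / [9];  Q = [1, 2, 3, 4] / [5, 8] / [6] / [7]
  Insert 1 (step 9): P = [1, 5, 7, 8] / [2, 6] / [3] / [4] / [9];  Q = [1, 2, 3, 4] / [5, 8] / [6] / [7] / [9]
Final shape: (4, 2, 1, 1, 1).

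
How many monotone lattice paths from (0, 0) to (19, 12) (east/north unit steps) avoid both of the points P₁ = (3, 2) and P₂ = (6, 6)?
Number of paths = 72429407

Inclusion–exclusion. Total paths: C(31, 19) = 141120525. Through P₁: C(5, 3)·C(26, 16) = 53117350. Through P₂: C(12, 6)·C(19, 13) = 25069968. Since P₁ is strictly southwest of P₂, a monotone path through both must visit P₁ then P₂; paths through both = C(5, 3)·C(7, 3)·C(19, 13) = 9496200. Avoid both = 141120525 − 53117350 − 25069968 + 9496200 = 72429407.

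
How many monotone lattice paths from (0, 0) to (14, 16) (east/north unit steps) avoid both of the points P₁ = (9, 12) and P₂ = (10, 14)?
Number of paths = 92195505

Inclusion–exclusion. Total paths: C(30, 14) = 145422675. Through P₁: C(21, 9)·C(9, 5) = 37035180. Through P₂: C(24, 10)·C(6, 4) = 29418840. Since P₁ is strictly southwest of P₂, a monotone path through both must visit P₁ then P₂; paths through both = C(21, 9)·C(3, 1)·C(6, 4) = 13226850. Avoid both = 145422675 − 37035180 − 29418840 + 13226850 = 92195505.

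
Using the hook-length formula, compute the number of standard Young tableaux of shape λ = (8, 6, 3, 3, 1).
# SYT of shape (8, 6, 3, 3, 1) = 362121760

Hook-length formula: f^λ = n! / Π hook(c), product over all cells c of the Young diagram. For λ = (8, 6, 3, 3, 1), n = 21 boxes. Hook lengths by row (left-to-right, top-to-bottom): [12, 10, 9, 6, 5, 4, 2, 1]; [9, 7, 6, 3, 2, 1]; [5, 3, 2]; [4, 2, 1]; [1]. Product of hooks = 141087744000. So f^λ = 21! / 141087744000 = 51090942171709440000 / 141087744000 = 362121760.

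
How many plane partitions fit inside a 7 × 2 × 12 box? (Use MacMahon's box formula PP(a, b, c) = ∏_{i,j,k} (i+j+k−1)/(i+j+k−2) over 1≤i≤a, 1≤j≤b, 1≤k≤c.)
PP(7, 2, 12) = 488259720

Evaluate the triple product over i = 1..7, j = 1..2, k = 1..12. The factors are (2/1) · (3/2) · (4/3) · (5/4) · (6/5) · (7/6) · (8/7) · (9/8) · … (168 factors total). The numerators and denominators telescope so the product is an integer; carrying out the multiplication exactly gives PP(7, 2, 12) = 488259720.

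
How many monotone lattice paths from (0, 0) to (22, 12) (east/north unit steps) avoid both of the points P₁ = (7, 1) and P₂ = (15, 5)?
Number of paths = 446925752

Inclusion–exclusion. Total paths: C(34, 22) = 548354040. Through P₁: C(8, 7)·C(26, 15) = 61809280. Through P₂: C(20, 15)·C(14, 7) = 53209728. Since P₁ is strictly southwest of P₂, a monotone path through both must visit P₁ then P₂; paths through both = C(8, 7)·C(12, 8)·C(14, 7) = 13590720. Avoid both = 548354040 − 61809280 − 53209728 + 13590720 = 446925752.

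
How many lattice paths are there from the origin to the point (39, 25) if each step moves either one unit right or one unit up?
Number of paths = 401038568751465792

A monotone lattice path from (0, 0) to (39, 25) consists of 39 east steps and 25 north steps in some order, so it is determined by which 39 of the 64 steps are east. The count is C(64, 39) = 401038568751465792.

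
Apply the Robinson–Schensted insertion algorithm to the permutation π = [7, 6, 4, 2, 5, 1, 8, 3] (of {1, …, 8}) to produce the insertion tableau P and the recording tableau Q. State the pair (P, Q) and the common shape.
P = [1, 3, 8] / [2, 5] / [4] / [6] / [7];  Q = [1, 5, 7] / [2, 8] / [3] / [4] / [6];  common shape = (3, 2, 1, 1, 1)

Row-insert the values π_1, π_2, … into P one at a time, bumping the leftmost entry strictly greater than the inserted value down to the next row. The recording tableau Q records, in position (i, j), the step at which that cell was added to P.
  Insert 7 (step 1): P = [7];  Q = [1]
  Insert 6 (step 2): P = [6] / [7];  Q = [1] / [2]
  Insert 4 (step 3): P = [4] / [6] / [7];  Q = [1] / [2] / [3]
  Insert 2 (step 4): P = [2] / [4] / [6] / [7];  Q = [1] / [2] / [3] / [4]
  Insert 5 (step 5): P = [2, 5] / [4] / [6] / [7];  Q = [1, 5] / [2] / [3] / [4]
  Insert 1 (step 6): P = [1, 5] / [2] / [4] / [6] / [7];  Q = [1, 5] / [2] / [3] / [4] / [6]
  Insert 8 (step 7): P = [1, 5, 8] / [2] / [4] / [6] / [7];  Q = [1, 5, 7] / [2] / [3] / [4] / [6]
  Insert 3 (step 8): P = [1, 3, 8] / [2, 5] / [4] / [6] / [7];  Q = [1, 5, 7] / [2, 8] / [3] / [4] / [6]
Final shape: (3, 2, 1, 1, 1).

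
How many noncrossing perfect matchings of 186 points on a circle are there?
C_93 = 60960876535340415751462563580829648891969728907438000

These noncrossing handshakes are counted by the Catalan number C_n = (1/(n + 1)) · C(2n, n). For n = 93: C_93 = (1/94) · C(186, 93) = 5730322394321999080637480976597986995845154517299172000/94 = 60960876535340415751462563580829648891969728907438000.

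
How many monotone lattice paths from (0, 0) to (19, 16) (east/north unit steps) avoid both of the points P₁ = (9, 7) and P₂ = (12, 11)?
Number of paths = 2249395654

Inclusion–exclusion. Total paths: C(35, 19) = 4059928950. Through P₁: C(16, 9)·C(19, 10) = 1056804320. Through P₂: C(23, 12)·C(12, 7) = 1070845776. Since P₁ is strictly southwest of P₂, a monotone path through both must visit P₁ then P₂; paths through both = C(16, 9)·C(7, 3)·C(12, 7) = 317116800. Avoid both = 4059928950 − 1056804320 − 1070845776 + 317116800 = 2249395654.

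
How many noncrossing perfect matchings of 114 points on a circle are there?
C_57 = 26700952856774851904245220912664

These noncrossing handshakes are counted by the Catalan number C_n = (1/(n + 1)) · C(2n, n). For n = 57: C_57 = (1/58) · C(114, 57) = 1548655265692941410446222812934512/58 = 26700952856774851904245220912664.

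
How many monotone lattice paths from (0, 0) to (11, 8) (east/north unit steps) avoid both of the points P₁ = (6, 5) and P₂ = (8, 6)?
Number of paths = 33540

Inclusion–exclusion. Total paths: C(19, 11) = 75582. Through P₁: C(11, 6)·C(8, 5) = 25872. Through P₂: C(14, 8)·C(5, 3) = 30030. Since P₁ is strictly southwest of P₂, a monotone path through both must visit P₁ then P₂; paths through both = C(11, 6)·C(3, 2)·C(5, 3) = 13860. Avoid both = 75582 − 25872 − 30030 + 13860 = 33540.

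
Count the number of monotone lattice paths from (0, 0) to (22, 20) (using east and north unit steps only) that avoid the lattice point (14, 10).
Number of paths = 427970967372

Total paths from (0, 0) to (22, 20): C(42, 22) = 513791607420. Paths through (14, 10): (paths (0, 0) → (14, 10)) × (paths (14, 10) → (22, 20)) = C(24, 14) · C(18, 8) = 1961256 · 43758 = 85820640048. Avoidance count = 513791607420 − 85820640048 = 427970967372.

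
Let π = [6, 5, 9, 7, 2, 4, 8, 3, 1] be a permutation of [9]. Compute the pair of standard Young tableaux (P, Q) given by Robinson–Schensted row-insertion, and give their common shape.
P = [1, 3, 8] / [2, 7] / [4, 9] / [5] / [6];  Q = [1, 3, 7] / [2, 4] / [5, 6] / [8] / [9];  common shape = (3, 2, 2, 1, 1)

Row-insert the values π_1, π_2, … into P one at a time, bumping the leftmost entry strictly greater than the inserted value down to the next row. The recording tableau Q records, in position (i, j), the step at which that cell was added to P.
  Insert 6 (step 1): P = [6];  Q = [1]
  Insert 5 (step 2): P = [5] / [6];  Q = [1] / [2]
  Insert 9 (step 3): P = [5, 9] / [6];  Q = [1, 3] / [2]
  Insert 7 (step 4): P = [5, 7] / [6, 9];  Q = [1, 3] / [2, 4]
  Insert 2 (step 5): P = [2, 7] / [5, 9] / [6];  Q = [1, 3] / [2, 4] / [5]
  Insert 4 (step 6): P = [2, 4] / [5, 7] / [6, 9];  Q = [1, 3] / [2, 4] / [5, 6]
  Insert 8 (step 7): P = [2, 4, 8] / [5, 7] / [6, 9];  Q = [1, 3, 7] / [2, 4] / [5, 6]
  Insert 3 (step 8): P = [2, 3, 8] / [4, 7] / [5, 9] / [6];  Q = [1, 3, 7] / [2, 4] / [5, 6] / [8]
  Insert 1 (step 9): P = [1, 3, 8] / [2, 7] / [4, 9] / [5] / [6];  Q = [1, 3, 7] / [2, 4] / [5, 6] / [8] / [9]
Final shape: (3, 2, 2, 1, 1).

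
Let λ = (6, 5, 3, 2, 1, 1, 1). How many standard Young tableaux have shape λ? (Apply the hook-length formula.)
# SYT of shape (6, 5, 3, 2, 1, 1, 1) = 58198140

Hook-length formula: f^λ = n! / Π hook(c), product over all cells c of the Young diagram. For λ = (6, 5, 3, 2, 1, 1, 1), n = 19 boxes. Hook lengths by row (left-to-right, top-to-bottom): [12, 8, 6, 4, 3, 1]; [10, 6, 4, 2, 1]; [7, 3, 1]; [5, 1]; [3]; [2]; [1]. Product of hooks = 2090188800. So f^λ = 19! / 2090188800 = 121645100408832000 / 2090188800 = 58198140.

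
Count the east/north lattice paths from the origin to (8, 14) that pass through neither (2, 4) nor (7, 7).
Number of paths = 178914

Inclusion–exclusion. Total paths: C(22, 8) = 319770. Through P₁: C(6, 2)·C(16, 6) = 120120. Through P₂: C(14, 7)·C(8, 1) = 27456. Since P₁ is strictly southwest of P₂, a monotone path through both must visit P₁ then P₂; paths through both = C(6, 2)·C(8, 5)·C(8, 1) = 6720. Avoid both = 319770 − 120120 − 27456 + 6720 = 178914.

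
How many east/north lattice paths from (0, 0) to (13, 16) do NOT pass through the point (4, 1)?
Number of paths = 61326395

Total paths from (0, 0) to (13, 16): C(29, 13) = 67863915. Paths through (4, 1): (paths (0, 0) → (4, 1)) × (paths (4, 1) → (13, 16)) = C(5, 4) · C(24, 9) = 5 · 1307504 = 6537520. Avoidance count = 67863915 − 6537520 = 61326395.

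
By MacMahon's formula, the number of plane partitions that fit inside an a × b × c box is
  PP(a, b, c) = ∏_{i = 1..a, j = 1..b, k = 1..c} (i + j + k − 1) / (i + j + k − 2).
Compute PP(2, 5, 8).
PP(2, 5, 8) = 429429

Evaluate the triple product over i = 1..2, j = 1..5, k = 1..8. The factors are (2/1) · (3/2) · (4/3) · (5/4) · (6/5) · (7/6) · (8/7) · (9/8) · … (80 factors total). The numerators and denominators telescope so the product is an integer; carrying out the multiplication exactly gives PP(2, 5, 8) = 429429.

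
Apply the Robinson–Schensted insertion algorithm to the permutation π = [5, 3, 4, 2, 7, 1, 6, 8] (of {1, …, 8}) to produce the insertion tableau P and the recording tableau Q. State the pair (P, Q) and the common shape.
P = [1, 4, 6, 8] / [2, 7] / [3] / [5];  Q = [1, 3, 5, 8] / [2, 7] / [4] / [6];  common shape = (4, 2, 1, 1)

Row-insert the values π_1, π_2, … into P one at a time, bumping the leftmost entry strictly greater than the inserted value down to the next row. The recording tableau Q records, in position (i, j), the step at which that cell was added to P.
  Insert 5 (step 1): P = [5];  Q = [1]
  Insert 3 (step 2): P = [3] / [5];  Q = [1] / [2]
  Insert 4 (step 3): P = [3, 4] / [5];  Q = [1, 3] / [2]
  Insert 2 (step 4): P = [2, 4] / [3] / [5];  Q = [1, 3] / [2] / [4]
  Insert 7 (step 5): P = [2, 4, 7] / [3] / [5];  Q = [1, 3, 5] / [2] / [4]
  Insert 1 (step 6): P = [1, 4, 7] / [2] / [3] / [5];  Q = [1, 3, 5] / [2] / [4] / [6]
  Insert 6 (step 7): P = [1, 4, 6] / [2, 7] / [3] / [5];  Q = [1, 3, 5] / [2, 7] / [4] / [6]
  Insert 8 (step 8): P = [1, 4, 6, 8] / [2, 7] / [3] / [5];  Q = [1, 3, 5, 8] / [2, 7] / [4] / [6]
Final shape: (4, 2, 1, 1).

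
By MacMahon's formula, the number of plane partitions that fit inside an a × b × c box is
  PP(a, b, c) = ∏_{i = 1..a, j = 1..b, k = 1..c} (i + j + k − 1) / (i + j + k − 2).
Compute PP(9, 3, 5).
PP(9, 3, 5) = 208416208

Evaluate the triple product over i = 1..9, j = 1..3, k = 1..5. The factors are (2/1) · (3/2) · (4/3) · (5/4) · (6/5) · (3/2) · (4/3) · (5/4) · … (135 factors total). The numerators and denominators telescope so the product is an integer; carrying out the multiplication exactly gives PP(9, 3, 5) = 208416208.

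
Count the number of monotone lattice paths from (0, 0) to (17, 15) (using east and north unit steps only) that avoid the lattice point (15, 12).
Number of paths = 391884120

Total paths from (0, 0) to (17, 15): C(32, 17) = 565722720. Paths through (15, 12): (paths (0, 0) → (15, 12)) × (paths (15, 12) → (17, 15)) = C(27, 15) · C(5, 2) = 17383860 · 10 = 173838600. Avoidance count = 565722720 − 173838600 = 391884120.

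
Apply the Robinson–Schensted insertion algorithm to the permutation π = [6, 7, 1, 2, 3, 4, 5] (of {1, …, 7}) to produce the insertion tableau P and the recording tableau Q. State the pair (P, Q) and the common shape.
P = [1, 2, 3, 4, 5] / [6, 7];  Q = [1, 2, 5, 6, 7] / [3, 4];  common shape = (5, 2)

Row-insert the values π_1, π_2, … into P one at a time, bumping the leftmost entry strictly greater than the inserted value down to the next row. The recording tableau Q records, in position (i, j), the step at which that cell was added to P.
  Insert 6 (step 1): P = [6];  Q = [1]
  Insert 7 (step 2): P = [6, 7];  Q = [1, 2]
  Insert 1 (step 3): P = [1, 7] / [6];  Q = [1, 2] / [3]
  Insert 2 (step 4): P = [1, 2] / [6, 7];  Q = [1, 2] / [3, 4]
  Insert 3 (step 5): P = [1, 2, 3] / [6, 7];  Q = [1, 2, 5] / [3, 4]
  Insert 4 (step 6): P = [1, 2, 3, 4] / [6, 7];  Q = [1, 2, 5, 6] / [3, 4]
  Insert 5 (step 7): P = [1, 2, 3, 4, 5] / [6, 7];  Q = [1, 2, 5, 6, 7] / [3, 4]
Final shape: (5, 2).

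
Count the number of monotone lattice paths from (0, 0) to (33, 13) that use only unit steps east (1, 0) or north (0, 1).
Number of paths = 101766230790

A monotone lattice path from (0, 0) to (33, 13) consists of 33 east steps and 13 north steps in some order, so it is determined by which 33 of the 46 steps are east. The count is C(46, 33) = 101766230790.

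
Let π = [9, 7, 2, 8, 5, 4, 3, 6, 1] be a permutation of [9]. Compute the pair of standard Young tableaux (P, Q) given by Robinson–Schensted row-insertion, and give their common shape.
P = [1, 3, 6] / [2, 8] / [4] / [5] / [7] / [9];  Q = [1, 4, 8] / [2, 5] / [3] / [6] / [7] / [9];  common shape = (3, 2, 1, 1, 1, 1)

Row-insert the values π_1, π_2, … into P one at a time, bumping the leftmost entry strictly greater than the inserted value down to the next row. The recording tableau Q records, in position (i, j), the step at which that cell was added to P.
  Insert 9 (step 1): P = [9];  Q = [1]
  Insert 7 (step 2): P = [7] / [9];  Q = [1] / [2]
  Insert 2 (step 3): P = [2] / [7] / [9];  Q = [1] / [2] / [3]
  Insert 8 (step 4): P = [2, 8] / [7] / [9];  Q = [1, 4] / [2] / [3]
  Insert 5 (step 5): P = [2, 5] / [7, 8] / [9];  Q = [1, 4] / [2, 5] / [3]
  Insert 4 (step 6): P = [2, 4] / [5, 8] / [7] / [9];  Q = [1, 4] / [2, 5] / [3] / [6]
  Insert 3 (step 7): P = [2, 3] / [4, 8] / [5] / [7] / [9];  Q = [1, 4] / [2, 5] / [3] / [6] / [7]
  Insert 6 (step 8): P = [2, 3, 6] / [4, 8] / [5] / [7] / [9];  Q = [1, 4, 8] / [2, 5] / [3] / [6] / [7]
  Insert 1 (step 9): P = [1, 3, 6] / [2, 8] / [4] / [5] / [7] / [9];  Q = [1, 4, 8] / [2, 5] / [3] / [6] / [7] / [9]
Final shape: (3, 2, 1, 1, 1, 1).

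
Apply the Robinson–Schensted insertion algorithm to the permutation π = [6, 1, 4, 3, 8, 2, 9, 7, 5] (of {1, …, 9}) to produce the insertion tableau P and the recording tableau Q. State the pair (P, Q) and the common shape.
P = [1, 2, 5, 9] / [3, 7] / [4, 8] / [6];  Q = [1, 3, 5, 7] / [2, 8] / [4, 9] / [6];  common shape = (4, 2, 2, 1)

Row-insert the values π_1, π_2, … into P one at a time, bumping the leftmost entry strictly greater than the inserted value down to the next row. The recording tableau Q records, in position (i, j), the step at which that cell was added to P.
  Insert 6 (step 1): P = [6];  Q = [1]
  Insert 1 (step 2): P = [1] / [6];  Q = [1] / [2]
  Insert 4 (step 3): P = [1, 4] / [6];  Q = [1, 3] / [2]
  Insert 3 (step 4): P = [1, 3] / [4] / [6];  Q = [1, 3] / [2] / [4]
  Insert 8 (step 5): P = [1, 3, 8] / [4] / [6];  Q = [1, 3, 5] / [2] / [4]
  Insert 2 (step 6): P = [1, 2, 8] / [3] / [4] / [6];  Q = [1, 3, 5] / [2] / [4] / [6]
  Insert 9 (step 7): P = [1, 2, 8, 9] / [3] / [4] / [6];  Q = [1, 3, 5, 7] / [2] / [4] / [6]
  Insert 7 (step 8): P = [1, 2, 7, 9] / [3, 8] / [4] / [6];  Q = [1, 3, 5, 7] / [2, 8] / [4] / [6]
  Insert 5 (step 9): P = [1, 2, 5, 9] / [3, 7] / [4, 8] / [6];  Q = [1, 3, 5, 7] / [2, 8] / [4, 9] / [6]
Final shape: (4, 2, 2, 1).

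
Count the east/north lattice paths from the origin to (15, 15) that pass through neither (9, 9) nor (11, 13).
Number of paths = 83689980

Inclusion–exclusion. Total paths: C(30, 15) = 155117520. Through P₁: C(18, 9)·C(12, 6) = 44924880. Through P₂: C(24, 11)·C(6, 4) = 37442160. Since P₁ is strictly southwest of P₂, a monotone path through both must visit P₁ then P₂; paths through both = C(18, 9)·C(6, 2)·C(6, 4) = 10939500. Avoid both = 155117520 − 44924880 − 37442160 + 10939500 = 83689980.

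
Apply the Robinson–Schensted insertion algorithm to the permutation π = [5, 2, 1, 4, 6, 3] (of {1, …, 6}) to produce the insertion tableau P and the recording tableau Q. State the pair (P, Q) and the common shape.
P = [1, 3, 6] / [2, 4] / [5];  Q = [1, 4, 5] / [2, 6] / [3];  common shape = (3, 2, 1)

Row-insert the values π_1, π_2, … into P one at a time, bumping the leftmost entry strictly greater than the inserted value down to the next row. The recording tableau Q records, in position (i, j), the step at which that cell was added to P.
  Insert 5 (step 1): P = [5];  Q = [1]
  Insert 2 (step 2): P = [2] / [5];  Q = [1] / [2]
  Insert 1 (step 3): P = [1] / [2] / [5];  Q = [1] / [2] / [3]
  Insert 4 (step 4): P = [1, 4] / [2] / [5];  Q = [1, 4] / [2] / [3]
  Insert 6 (step 5): P = [1, 4, 6] / [2] / [5];  Q = [1, 4, 5] / [2] / [3]
  Insert 3 (step 6): P = [1, 3, 6] / [2, 4] / [5];  Q = [1, 4, 5] / [2, 6] / [3]
Final shape: (3, 2, 1).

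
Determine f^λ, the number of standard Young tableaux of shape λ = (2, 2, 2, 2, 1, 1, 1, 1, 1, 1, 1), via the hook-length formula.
# SYT of shape (2, 2, 2, 2, 1, 1, 1, 1, 1, 1, 1) = 910

Hook-length formula: f^λ = n! / Π hook(c), product over all cells c of the Young diagram. For λ = (2, 2, 2, 2, 1, 1, 1, 1, 1, 1, 1), n = 15 boxes. Hook lengths by row (left-to-right, top-to-bottom): [12, 4]; [11, 3]; [10, 2]; [9, 1]; [7]; [6]; [5]; [4]; [3]; [2]; [1]. Product of hooks = 1437004800. So f^λ = 15! / 1437004800 = 1307674368000 / 1437004800 = 910.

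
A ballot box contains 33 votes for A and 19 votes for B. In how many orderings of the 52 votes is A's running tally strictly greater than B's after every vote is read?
Strict-lead orderings = 20558563992050

Total orderings of the 52 votes with 33 for A: C(52, 33) = 76360380541900. By the Bertrand ballot formula (Cycle Lemma / reflection principle), the number of orderings in which A is strictly ahead of B throughout is (p − q)/(p + q) · C(p + q, p) = (33 − 19)/(33 + 19) · 76360380541900 = 20558563992050.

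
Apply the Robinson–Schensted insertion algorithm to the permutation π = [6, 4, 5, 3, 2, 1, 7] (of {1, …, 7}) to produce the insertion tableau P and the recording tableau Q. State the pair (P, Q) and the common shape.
P = [1, 5, 7] / [2] / [3] / [4] / [6];  Q = [1, 3, 7] / [2] / [4] / [5] / [6];  common shape = (3, 1, 1, 1, 1)

Row-insert the values π_1, π_2, … into P one at a time, bumping the leftmost entry strictly greater than the inserted value down to the next row. The recording tableau Q records, in position (i, j), the step at which that cell was added to P.
  Insert 6 (step 1): P = [6];  Q = [1]
  Insert 4 (step 2): P = [4] / [6];  Q = [1] / [2]
  Insert 5 (step 3): P = [4, 5] / [6];  Q = [1, 3] / [2]
  Insert 3 (step 4): P = [3, 5] / [4] / [6];  Q = [1, 3] / [2] / [4]
  Insert 2 (step 5): P = [2, 5] / [3] / [4] / [6];  Q = [1, 3] / [2] / [4] / [5]
  Insert 1 (step 6): P = [1, 5] / [2] / [3] / [4] / [6];  Q = [1, 3] / [2] / [4] / [5] / [6]
  Insert 7 (step 7): P = [1, 5, 7] / [2] / [3] / [4] / [6];  Q = [1, 3, 7] / [2] / [4] / [5] / [6]
Final shape: (3, 1, 1, 1, 1).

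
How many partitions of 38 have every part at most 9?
p(38, parts ≤ 9) = 10156

Use the recurrence p(n, m) = p(n, m−1) + p(n−m, m): either the largest part is < m (count p(n, m−1)) or the largest part is exactly m (remove one copy of m, count p(n−m, m)). With p(0, ·) = 1 this gives p(38, parts ≤ 9) = 10156. (By conjugating Young diagrams, this also counts partitions of 38 into at most 9 parts.)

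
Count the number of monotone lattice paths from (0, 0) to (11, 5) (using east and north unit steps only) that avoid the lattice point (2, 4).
Number of paths = 4218

Total paths from (0, 0) to (11, 5): C(16, 11) = 4368. Paths through (2, 4): (paths (0, 0) → (2, 4)) × (paths (2, 4) → (11, 5)) = C(6, 2) · C(10, 9) = 15 · 10 = 150. Avoidance count = 4368 − 150 = 4218.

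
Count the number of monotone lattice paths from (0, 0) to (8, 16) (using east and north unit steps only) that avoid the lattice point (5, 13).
Number of paths = 564111

Total paths from (0, 0) to (8, 16): C(24, 8) = 735471. Paths through (5, 13): (paths (0, 0) → (5, 13)) × (paths (5, 13) → (8, 16)) = C(18, 5) · C(6, 3) = 8568 · 20 = 171360. Avoidance count = 735471 − 171360 = 564111.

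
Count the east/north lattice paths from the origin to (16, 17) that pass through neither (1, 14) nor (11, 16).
Number of paths = 1088569440

Inclusion–exclusion. Total paths: C(33, 16) = 1166803110. Through P₁: C(15, 1)·C(18, 15) = 12240. Through P₂: C(27, 11)·C(6, 5) = 78227370. Since P₁ is strictly southwest of P₂, a monotone path through both must visit P₁ then P₂; paths through both = C(15, 1)·C(12, 10)·C(6, 5) = 5940. Avoid both = 1166803110 − 12240 − 78227370 + 5940 = 1088569440.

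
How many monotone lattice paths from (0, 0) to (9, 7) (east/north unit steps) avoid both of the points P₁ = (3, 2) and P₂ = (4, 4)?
Number of paths = 4580

Inclusion–exclusion. Total paths: C(16, 9) = 11440. Through P₁: C(5, 3)·C(11, 6) = 4620. Through P₂: C(8, 4)·C(8, 5) = 3920. Since P₁ is strictly southwest of P₂, a monotone path through both must visit P₁ then P₂; paths through both = C(5, 3)·C(3, 1)·C(8, 5) = 1680. Avoid both = 11440 − 4620 − 3920 + 1680 = 4580.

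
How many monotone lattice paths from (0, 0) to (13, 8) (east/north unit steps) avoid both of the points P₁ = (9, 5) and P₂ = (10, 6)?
Number of paths = 93380

Inclusion–exclusion. Total paths: C(21, 13) = 203490. Through P₁: C(14, 9)·C(7, 4) = 70070. Through P₂: C(16, 10)·C(5, 3) = 80080. Since P₁ is strictly southwest of P₂, a monotone path through both must visit P₁ then P₂; paths through both = C(14, 9)·C(2, 1)·C(5, 3) = 40040. Avoid both = 203490 − 70070 − 80080 + 40040 = 93380.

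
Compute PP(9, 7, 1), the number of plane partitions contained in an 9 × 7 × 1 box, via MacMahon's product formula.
PP(9, 7, 1) = 11440

Evaluate the triple product over i = 1..9, j = 1..7, k = 1..1. The factors are (2/1) · (3/2) · (4/3) · (5/4) · (6/5) · (7/6) · (8/7) · (3/2) · … (63 factors total). The numerators and denominators telescope so the product is an integer; carrying out the multiplication exactly gives PP(9, 7, 1) = 11440.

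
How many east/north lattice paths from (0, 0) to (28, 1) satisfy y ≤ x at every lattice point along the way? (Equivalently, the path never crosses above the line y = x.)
Number of paths = 28

By the reflection principle (André's argument), the number of monotone paths to (28, 1) with n ≤ m that never go above y = x is C(29, 28) − C(29, 29) = 29 − 1 = 28.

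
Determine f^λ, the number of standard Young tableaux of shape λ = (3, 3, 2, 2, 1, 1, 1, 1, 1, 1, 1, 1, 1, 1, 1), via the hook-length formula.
# SYT of shape (3, 3, 2, 2, 1, 1, 1, 1, 1, 1, 1, 1, 1, 1, 1) = 323190

Hook-length formula: f^λ = n! / Π hook(c), product over all cells c of the Young diagram. For λ = (3, 3, 2, 2, 1, 1, 1, 1, 1, 1, 1, 1, 1, 1, 1), n = 21 boxes. Hook lengths by row (left-to-right, top-to-bottom): [17, 5, 2]; [16, 4, 1]; [14, 2]; [13, 1]; [11]; [10]; [9]; [8]; [7]; [6]; [5]; [4]; [3]; [2]; [1]. Product of hooks = 158083301376000. So f^λ = 21! / 158083301376000 = 51090942171709440000 / 158083301376000 = 323190.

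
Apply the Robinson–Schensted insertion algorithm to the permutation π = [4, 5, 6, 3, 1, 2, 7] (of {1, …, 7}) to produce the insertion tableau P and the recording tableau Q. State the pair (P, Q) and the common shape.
P = [1, 2, 6, 7] / [3, 5] / [4];  Q = [1, 2, 3, 7] / [4, 6] / [5];  common shape = (4, 2, 1)

Row-insert the values π_1, π_2, … into P one at a time, bumping the leftmost entry strictly greater than the inserted value down to the next row. The recording tableau Q records, in position (i, j), the step at which that cell was added to P.
  Insert 4 (step 1): P = [4];  Q = [1]
  Insert 5 (step 2): P = [4, 5];  Q = [1, 2]
  Insert 6 (step 3): P = [4, 5, 6];  Q = [1, 2, 3]
  Insert 3 (step 4): P = [3, 5, 6] / [4];  Q = [1, 2, 3] / [4]
  Insert 1 (step 5): P = [1, 5, 6] / [3] / [4];  Q = [1, 2, 3] / [4] / [5]
  Insert 2 (step 6): P = [1, 2, 6] / [3, 5] / [4];  Q = [1, 2, 3] / [4, 6] / [5]
  Insert 7 (step 7): P = [1, 2, 6, 7] / [3, 5] / [4];  Q = [1, 2, 3, 7] / [4, 6] / [5]
Final shape: (4, 2, 1).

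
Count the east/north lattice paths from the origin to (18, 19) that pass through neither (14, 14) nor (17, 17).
Number of paths = 8024117640

Inclusion–exclusion. Total paths: C(37, 18) = 17672631900. Through P₁: C(28, 14)·C(9, 4) = 5054691600. Through P₂: C(34, 17)·C(3, 1) = 7000818660. Since P₁ is strictly southwest of P₂, a monotone path through both must visit P₁ then P₂; paths through both = C(28, 14)·C(6, 3)·C(3, 1) = 2406996000. Avoid both = 17672631900 − 5054691600 − 7000818660 + 2406996000 = 8024117640.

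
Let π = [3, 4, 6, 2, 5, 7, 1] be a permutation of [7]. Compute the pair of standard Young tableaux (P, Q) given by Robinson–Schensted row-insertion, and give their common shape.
P = [1, 4, 5, 7] / [2, 6] / [3];  Q = [1, 2, 3, 6] / [4, 5] / [7];  common shape = (4, 2, 1)

Row-insert the values π_1, π_2, … into P one at a time, bumping the leftmost entry strictly greater than the inserted value down to the next row. The recording tableau Q records, in position (i, j), the step at which that cell was added to P.
  Insert 3 (step 1): P = [3];  Q = [1]
  Insert 4 (step 2): P = [3, 4];  Q = [1, 2]
  Insert 6 (step 3): P = [3, 4, 6];  Q = [1, 2, 3]
  Insert 2 (step 4): P = [2, 4, 6] / [3];  Q = [1, 2, 3] / [4]
  Insert 5 (step 5): P = [2, 4, 5] / [3, 6];  Q = [1, 2, 3] / [4, 5]
  Insert 7 (step 6): P = [2, 4, 5, 7] / [3, 6];  Q = [1, 2, 3, 6] / [4, 5]
  Insert 1 (step 7): P = [1, 4, 5, 7] / [2, 6] / [3];  Q = [1, 2, 3, 6] / [4, 5] / [7]
Final shape: (4, 2, 1).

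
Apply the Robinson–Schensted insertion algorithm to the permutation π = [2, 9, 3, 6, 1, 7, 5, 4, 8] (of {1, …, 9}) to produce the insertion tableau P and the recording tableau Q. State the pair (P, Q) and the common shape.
P = [1, 3, 4, 7, 8] / [2, 5] / [6] / [9];  Q = [1, 2, 4, 6, 9] / [3, 7] / [5] / [8];  common shape = (5, 2, 1, 1)

Row-insert the values π_1, π_2, … into P one at a time, bumping the leftmost entry strictly greater than the inserted value down to the next row. The recording tableau Q records, in position (i, j), the step at which that cell was added to P.
  Insert 2 (step 1): P = [2];  Q = [1]
  Insert 9 (step 2): P = [2, 9];  Q = [1, 2]
  Insert 3 (step 3): P = [2, 3] / [9];  Q = [1, 2] / [3]
  Insert 6 (step 4): P = [2, 3, 6] / [9];  Q = [1, 2, 4] / [3]
  Insert 1 (step 5): P = [1, 3, 6] / [2] / [9];  Q = [1, 2, 4] / [3] / [5]
  Insert 7 (step 6): P = [1, 3, 6, 7] / [2] / [9];  Q = [1, 2, 4, 6] / [3] / [5]
  Insert 5 (step 7): P = [1, 3, 5, 7] / [2, 6] / [9];  Q = [1, 2, 4, 6] / [3, 7] / [5]
  Insert 4 (step 8): P = [1, 3, 4, 7] / [2, 5] / [6] / [9];  Q = [1, 2, 4, 6] / [3, 7] / [5] / [8]
  Insert 8 (step 9): P = [1, 3, 4, 7, 8] / [2, 5] / [6] / [9];  Q = [1, 2, 4, 6, 9] / [3, 7] / [5] / [8]
Final shape: (5, 2, 1, 1).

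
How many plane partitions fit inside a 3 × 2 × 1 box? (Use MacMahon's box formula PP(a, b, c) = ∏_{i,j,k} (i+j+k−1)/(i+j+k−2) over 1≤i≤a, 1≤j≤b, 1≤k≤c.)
PP(3, 2, 1) = 10

Evaluate the triple product over i = 1..3, j = 1..2, k = 1..1. The factors are (2/1) · (3/2) · (3/2) · (4/3) · (4/3) · (5/4). The numerators and denominators telescope so the product is an integer; carrying out the multiplication exactly gives PP(3, 2, 1) = 10.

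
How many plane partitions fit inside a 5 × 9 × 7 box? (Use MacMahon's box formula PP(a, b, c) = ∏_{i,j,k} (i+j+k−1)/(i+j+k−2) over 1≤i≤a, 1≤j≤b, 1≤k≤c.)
PP(5, 9, 7) = 2424984388825856

Evaluate the triple product over i = 1..5, j = 1..9, k = 1..7. The factors are (2/1) · (3/2) · (4/3) · (5/4) · (6/5) · (7/6) · (8/7) · (3/2) · … (315 factors total). The numerators and denominators telescope so the product is an integer; carrying out the multiplication exactly gives PP(5, 9, 7) = 2424984388825856.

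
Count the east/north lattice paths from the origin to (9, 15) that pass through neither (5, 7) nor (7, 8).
Number of paths = 769340

Inclusion–exclusion. Total paths: C(24, 9) = 1307504. Through P₁: C(12, 5)·C(12, 4) = 392040. Through P₂: C(15, 7)·C(9, 2) = 231660. Since P₁ is strictly southwest of P₂, a monotone path through both must visit P₁ then P₂; paths through both = C(12, 5)·C(3, 2)·C(9, 2) = 85536. Avoid both = 1307504 − 392040 − 231660 + 85536 = 769340.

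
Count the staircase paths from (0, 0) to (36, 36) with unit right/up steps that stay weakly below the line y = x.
C_36 = 11959798385860453492

These NE paths below the diagonal are counted by the Catalan number C_n = (1/(n + 1)) · C(2n, n). For n = 36: C_36 = (1/37) · C(72, 36) = 442512540276836779204/37 = 11959798385860453492.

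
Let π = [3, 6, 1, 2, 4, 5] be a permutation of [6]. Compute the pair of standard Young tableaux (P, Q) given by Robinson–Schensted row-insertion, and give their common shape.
P = [1, 2, 4, 5] / [3, 6];  Q = [1, 2, 5, 6] / [3, 4];  common shape = (4, 2)

Row-insert the values π_1, π_2, … into P one at a time, bumping the leftmost entry strictly greater than the inserted value down to the next row. The recording tableau Q records, in position (i, j), the step at which that cell was added to P.
  Insert 3 (step 1): P = [3];  Q = [1]
  Insert 6 (step 2): P = [3, 6];  Q = [1, 2]
  Insert 1 (step 3): P = [1, 6] / [3];  Q = [1, 2] / [3]
  Insert 2 (step 4): P = [1, 2] / [3, 6];  Q = [1, 2] / [3, 4]
  Insert 4 (step 5): P = [1, 2, 4] / [3, 6];  Q = [1, 2, 5] / [3, 4]
  Insert 5 (step 6): P = [1, 2, 4, 5] / [3, 6];  Q = [1, 2, 5, 6] / [3, 4]
Final shape: (4, 2).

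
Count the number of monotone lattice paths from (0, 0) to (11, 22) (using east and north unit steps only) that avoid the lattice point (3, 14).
Number of paths = 184785120

Total paths from (0, 0) to (11, 22): C(33, 11) = 193536720. Paths through (3, 14): (paths (0, 0) → (3, 14)) × (paths (3, 14) → (11, 22)) = C(17, 3) · C(16, 8) = 680 · 12870 = 8751600. Avoidance count = 193536720 − 8751600 = 184785120.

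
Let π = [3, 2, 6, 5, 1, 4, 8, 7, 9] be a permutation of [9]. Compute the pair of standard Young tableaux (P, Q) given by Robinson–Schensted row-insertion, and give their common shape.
P = [1, 4, 7, 9] / [2, 5, 8] / [3, 6];  Q = [1, 3, 7, 9] / [2, 4, 8] / [5, 6];  common shape = (4, 3, 2)

Row-insert the values π_1, π_2, … into P one at a time, bumping the leftmost entry strictly greater than the inserted value down to the next row. The recording tableau Q records, in position (i, j), the step at which that cell was added to P.
  Insert 3 (step 1): P = [3];  Q = [1]
  Insert 2 (step 2): P = [2] / [3];  Q = [1] / [2]
  Insert 6 (step 3): P = [2, 6] / [3];  Q = [1, 3] / [2]
  Insert 5 (step 4): P = [2, 5] / [3, 6];  Q = [1, 3] / [2, 4]
  Insert 1 (step 5): P = [1, 5] / [2, 6] / [3];  Q = [1, 3] / [2, 4] / [5]
  Insert 4 (step 6): P = [1, 4] / [2, 5] / [3, 6];  Q = [1, 3] / [2, 4] / [5, 6]
  Insert 8 (step 7): P = [1, 4, 8] / [2, 5] / [3, 6];  Q = [1, 3, 7] / [2, 4] / [5, 6]
  Insert 7 (step 8): P = [1, 4, 7] / [2, 5, 8] / [3, 6];  Q = [1, 3, 7] / [2, 4, 8] / [5, 6]
  Insert 9 (step 9): P = [1, 4, 7, 9] / [2, 5, 8] / [3, 6];  Q = [1, 3, 7, 9] / [2, 4, 8] / [5, 6]
Final shape: (4, 3, 2).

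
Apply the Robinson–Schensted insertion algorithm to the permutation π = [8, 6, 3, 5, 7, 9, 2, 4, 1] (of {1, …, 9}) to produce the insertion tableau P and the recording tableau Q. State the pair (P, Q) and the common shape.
P = [1, 4, 7, 9] / [2, 5] / [3] / [6] / [8];  Q = [1, 4, 5, 6] / [2, 8] / [3] / [7] / [9];  common shape = (4, 2, 1, 1, 1)

Row-insert the values π_1, π_2, … into P one at a time, bumping the leftmost entry strictly greater than the inserted value down to the next row. The recording tableau Q records, in position (i, j), the step at which that cell was added to P.
  Insert 8 (step 1): P = [8];  Q = [1]
  Insert 6 (step 2): P = [6] / [8];  Q = [1] / [2]
  Insert 3 (step 3): P = [3] / [6] / [8];  Q = [1] / [2] / [3]
  Insert 5 (step 4): P = [3, 5] / [6] / [8];  Q = [1, 4] / [2] / [3]
  Insert 7 (step 5): P = [3, 5, 7] / [6] / [8];  Q = [1, 4, 5] / [2] / [3]
  Insert 9 (step 6): P = [3, 5, 7, 9] / [6] / [8];  Q = [1, 4, 5, 6] / [2] / [3]
  Insert 2 (step 7): P = [2, 5, 7, 9] / [3] / [6] / [8];  Q = [1, 4, 5, 6] / [2] / [3] / [7]
  Insert 4 (step 8): P = [2, 4, 7, 9] / [3, 5] / [6] / [8];  Q = [1, 4, 5, 6] / [2, 8] / [3] / [7]
  Insert 1 (step 9): P = [1, 4, 7, 9] / [2, 5] / [3] / [6] / [8];  Q = [1, 4, 5, 6] / [2, 8] / [3] / [7] / [9]
Final shape: (4, 2, 1, 1, 1).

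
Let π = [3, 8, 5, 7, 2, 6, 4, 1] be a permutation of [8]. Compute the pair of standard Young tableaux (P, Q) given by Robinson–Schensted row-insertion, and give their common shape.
P = [1, 4, 6] / [2, 5] / [3] / [7] / [8];  Q = [1, 2, 4] / [3, 6] / [5] / [7] / [8];  common shape = (3, 2, 1, 1, 1)

Row-insert the values π_1, π_2, … into P one at a time, bumping the leftmost entry strictly greater than the inserted value down to the next row. The recording tableau Q records, in position (i, j), the step at which that cell was added to P.
  Insert 3 (step 1): P = [3];  Q = [1]
  Insert 8 (step 2): P = [3, 8];  Q = [1, 2]
  Insert 5 (step 3): P = [3, 5] / [8];  Q = [1, 2] / [3]
  Insert 7 (step 4): P = [3, 5, 7] / [8];  Q = [1, 2, 4] / [3]
  Insert 2 (step 5): P = [2, 5, 7] / [3] / [8];  Q = [1, 2, 4] / [3] / [5]
  Insert 6 (step 6): P = [2, 5, 6] / [3, 7] / [8];  Q = [1, 2, 4] / [3, 6] / [5]
  Insert 4 (step 7): P = [2, 4, 6] / [3, 5] / [7] / [8];  Q = [1, 2, 4] / [3, 6] / [5] / [7]
  Insert 1 (step 8): P = [1, 4, 6] / [2, 5] / [3] / [7] / [8];  Q = [1, 2, 4] / [3, 6] / [5] / [7] / [8]
Final shape: (3, 2, 1, 1, 1).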